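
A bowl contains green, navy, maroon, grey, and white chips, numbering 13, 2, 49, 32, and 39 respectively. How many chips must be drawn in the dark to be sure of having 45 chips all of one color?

In the worst case we take at most 44 of each color, but all 13 green, all 2 navy, all 32 grey, and all 39 white (fewer than 44), giving 13 + 2 + 44 + 32 + 39 = 130.
One more chip then forces some color to 45, so 130 + 1 = 131.

131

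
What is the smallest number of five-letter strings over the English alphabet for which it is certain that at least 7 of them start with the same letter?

157

There are 26 possible first letters acting as pigeonholes.
With 26 × 6 = 156 five-letter strings over the English alphabet we could place exactly 6 in each, with no class reaching 7.
One more forces some class to hold 7, so 156 + 1 = 157.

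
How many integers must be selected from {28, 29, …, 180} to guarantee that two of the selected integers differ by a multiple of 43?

44

Use the pigeonhole principle on residue classes: group the integers by remainder mod 43; there are 43 residue classes, each nonempty in this range.
Choosing one from each class (43 integers) avoids any shared remainder.
One more choice must repeat a class, so two differ by a multiple of 43. Hence 43 + 1 = 44.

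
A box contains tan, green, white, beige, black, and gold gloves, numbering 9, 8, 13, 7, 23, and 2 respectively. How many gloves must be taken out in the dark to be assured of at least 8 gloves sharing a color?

38

Treat the 6 colors as pigeonholes.
In the worst case we take at most 7 of each color, but all 2 gold (fewer than 7), giving 7 + 7 + 7 + 7 + 7 + 2 = 37.
One more glove then forces some color to 8, so 37 + 1 = 38.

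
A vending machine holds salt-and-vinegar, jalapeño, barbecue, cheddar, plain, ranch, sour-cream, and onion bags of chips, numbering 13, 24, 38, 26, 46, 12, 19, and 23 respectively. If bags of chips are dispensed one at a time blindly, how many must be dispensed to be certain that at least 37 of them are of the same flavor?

Treat the 8 flavors as pigeonholes.
In the worst case we take at most 36 of each flavor, but all 13 salt-and-vinegar, all 24 jalapeño, all 26 cheddar, all 12 ranch, all 19 sour-cream, and all 23 onion (fewer than 36), giving 13 + 24 + 36 + 26 + 36 + 12 + 19 + 23 = 189.
One more bag of chips then forces some flavor to 37, so 189 + 1 = 190.

190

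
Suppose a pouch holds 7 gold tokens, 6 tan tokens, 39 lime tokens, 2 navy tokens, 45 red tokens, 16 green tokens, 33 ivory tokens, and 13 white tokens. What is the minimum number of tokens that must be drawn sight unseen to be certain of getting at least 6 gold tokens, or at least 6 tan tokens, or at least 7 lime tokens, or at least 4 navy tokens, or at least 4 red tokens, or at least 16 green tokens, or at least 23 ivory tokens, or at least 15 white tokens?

72

The worst case stops just short of every target: 5 gold, 5 tan, 6 lime, all 2 navy, 3 red, 15 green, 22 ivory, all 13 white — 5 + 5 + 6 + 2 + 3 + 15 + 22 + 13 = 71 tokens.
One more token must push some color to its target, so 71 + 1 = 72.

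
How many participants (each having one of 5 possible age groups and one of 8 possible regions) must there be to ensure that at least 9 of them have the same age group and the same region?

There are 5 × 8 = 40 (age group, region) combinations acting as pigeonholes.
With 40 × 8 = 320 participants we could place exactly 8 in each, with no (age group, region) pair reaching 9.
One more forces some (age group, region) pair to hold 9, so 320 + 1 = 321.

321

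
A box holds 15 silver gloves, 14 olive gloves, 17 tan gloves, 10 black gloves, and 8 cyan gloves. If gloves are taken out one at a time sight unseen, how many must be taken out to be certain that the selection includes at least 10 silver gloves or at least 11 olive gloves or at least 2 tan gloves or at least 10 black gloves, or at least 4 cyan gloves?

Each of the 5 colors has its own threshold; avoid all of them simultaneously.
The worst case stops just short of every target: 9 silver, 10 olive, 1 tan, 9 black, 3 cyan — 9 + 10 + 1 + 9 + 3 = 32 gloves.
One more glove must push some color to its target, so 32 + 1 = 33.

33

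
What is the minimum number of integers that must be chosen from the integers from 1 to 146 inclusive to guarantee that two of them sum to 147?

74

Partition {1, …, 146} into 73 pairs: {1,146}, {2,145}, …, {73,74}.
Choosing 73 integers — say the integers 1 through 73 — takes one from each pair and avoids the property.
Choosing 74 forces two into the same pair by pigeonhole, and those sum to 147. So 74.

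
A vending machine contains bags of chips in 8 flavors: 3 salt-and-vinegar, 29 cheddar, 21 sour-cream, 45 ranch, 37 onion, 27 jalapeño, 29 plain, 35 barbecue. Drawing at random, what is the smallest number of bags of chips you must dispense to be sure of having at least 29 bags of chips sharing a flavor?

192

In the worst case we take at most 28 of each flavor, but all 3 salt-and-vinegar, all 21 sour-cream, and all 27 jalapeño (fewer than 28), giving 3 + 28 + 21 + 28 + 28 + 27 + 28 + 28 = 191.
One more bag of chips then forces some flavor to 29, so 191 + 1 = 192.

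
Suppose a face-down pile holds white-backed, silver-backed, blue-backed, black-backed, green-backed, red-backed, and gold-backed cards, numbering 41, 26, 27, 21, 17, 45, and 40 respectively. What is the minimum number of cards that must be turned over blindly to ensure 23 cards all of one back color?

149

Treat the 7 back colors as pigeonholes.
In the worst case we take at most 22 of each back color, but all 21 black-backed and all 17 green-backed (fewer than 22), giving 22 + 22 + 22 + 21 + 17 + 22 + 22 = 148.
One more card then forces some back color to 23, so 148 + 1 = 149.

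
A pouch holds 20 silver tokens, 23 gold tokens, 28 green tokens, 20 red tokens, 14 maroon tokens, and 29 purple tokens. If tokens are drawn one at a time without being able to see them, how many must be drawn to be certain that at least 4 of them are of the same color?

The worst case takes 3 tokens of each color without reaching 4 of any: 6 × 3 = 18.
The next token must bring some color to 4, so 18 + 1 = 19.

19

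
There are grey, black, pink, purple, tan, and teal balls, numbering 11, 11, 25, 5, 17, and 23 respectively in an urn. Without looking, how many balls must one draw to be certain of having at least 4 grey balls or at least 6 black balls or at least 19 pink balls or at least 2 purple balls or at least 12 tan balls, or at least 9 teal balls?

The worst case stops just short of every target: 3 grey, 5 black, 18 pink, 1 purple, 11 tan, 8 teal — 3 + 5 + 18 + 1 + 11 + 8 = 46 balls.
One more ball must push some color to its target, so 46 + 1 = 47.

47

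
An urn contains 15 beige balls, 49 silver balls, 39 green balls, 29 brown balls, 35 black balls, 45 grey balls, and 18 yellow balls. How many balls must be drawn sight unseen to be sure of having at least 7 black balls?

The worst case draws every non-black ball first: 15 + 49 + 39 + 29 + 45 + 18 = 195.
The next 7 draws are then forced to be black, giving 195 + 7 = 202.

202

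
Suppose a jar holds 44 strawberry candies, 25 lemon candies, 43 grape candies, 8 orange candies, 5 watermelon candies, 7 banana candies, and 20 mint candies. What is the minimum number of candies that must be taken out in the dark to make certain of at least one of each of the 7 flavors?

148

The hardest flavor to obtain is watermelon: we could draw every other candy first — 152 − 5 = 147 candies — without a single watermelon one.
The next draw must be watermelon, so 147 + 1 = 148.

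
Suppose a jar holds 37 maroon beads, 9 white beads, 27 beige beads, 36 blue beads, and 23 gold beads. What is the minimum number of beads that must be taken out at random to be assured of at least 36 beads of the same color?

130

Treat the 5 colors as pigeonholes.
In the worst case we take at most 35 of each color, but all 9 white, all 27 beige, and all 23 gold (fewer than 35), giving 35 + 9 + 27 + 35 + 23 = 129.
One more bead then forces some color to 36, so 129 + 1 = 130.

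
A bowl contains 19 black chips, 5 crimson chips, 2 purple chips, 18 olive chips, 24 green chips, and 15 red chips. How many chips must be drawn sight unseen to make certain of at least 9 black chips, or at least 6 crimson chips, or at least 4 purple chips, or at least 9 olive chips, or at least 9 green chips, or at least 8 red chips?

The worst case stops just short of every target: 8 black, 5 crimson, all 2 purple, 8 olive, 8 green, 7 red — 8 + 5 + 2 + 8 + 8 + 7 = 38 chips.
One more chip must push some color to its target, so 38 + 1 = 39.

39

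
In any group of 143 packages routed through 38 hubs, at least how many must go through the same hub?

4

The 143 packages fall into 38 hubs.
If each of the 38 hubs held at most 3, the total would be at most 38 × 3 = 114 < 143, a contradiction.
So at least one holds ⌈143/38⌉ = 4.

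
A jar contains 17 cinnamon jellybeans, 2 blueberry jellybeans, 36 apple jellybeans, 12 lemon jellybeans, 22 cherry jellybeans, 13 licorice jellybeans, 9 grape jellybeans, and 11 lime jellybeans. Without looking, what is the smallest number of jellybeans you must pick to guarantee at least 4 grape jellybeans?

The worst case draws every non-grape jellybean first: 17 + 2 + 36 + 12 + 22 + 13 + 11 = 113.
The next 4 draws are then forced to be grape, giving 113 + 4 = 117.

117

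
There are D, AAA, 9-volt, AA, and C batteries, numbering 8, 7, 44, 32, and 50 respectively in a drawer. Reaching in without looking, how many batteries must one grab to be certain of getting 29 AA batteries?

138

The worst case draws every non-AA battery first: 8 + 7 + 44 + 50 = 109.
The next 29 draws are then forced to be AA, giving 109 + 29 = 138.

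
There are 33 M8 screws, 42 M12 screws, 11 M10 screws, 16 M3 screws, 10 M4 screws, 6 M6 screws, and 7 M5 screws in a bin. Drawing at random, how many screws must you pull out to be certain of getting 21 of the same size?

91

Treat the 7 sizes as pigeonholes.
In the worst case we take at most 20 of each size, but all 11 M10, all 16 M3, all 10 M4, all 6 M6, and all 7 M5 (fewer than 20), giving 20 + 20 + 11 + 16 + 10 + 6 + 7 = 90.
One more screw then forces some size to 21, so 90 + 1 = 91.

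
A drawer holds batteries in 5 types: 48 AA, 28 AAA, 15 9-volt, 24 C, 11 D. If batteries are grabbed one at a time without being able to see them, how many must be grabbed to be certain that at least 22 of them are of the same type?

In the worst case we take at most 21 of each type, but all 15 9-volt and all 11 D (fewer than 21), giving 21 + 21 + 15 + 21 + 11 = 89.
One more battery then forces some type to 22, so 89 + 1 = 90.

90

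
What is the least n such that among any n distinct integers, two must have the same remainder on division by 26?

27

Two integers differ by a multiple of 26 exactly when they share a remainder mod 26.
There are 26 residue classes mod 26, so 26 integers can all lie in distinct classes.
One more integer must repeat a residue, giving a difference divisible by 26. So n = 26 + 1 = 27.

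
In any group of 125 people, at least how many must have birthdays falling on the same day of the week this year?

There are 7 days of the week, which serve as the pigeonholes.
If each of the 7 days of the week held at most 17, the total would be at most 7 × 17 = 119 < 125, a contradiction.
So at least one holds ⌈125/7⌉ = 18.

18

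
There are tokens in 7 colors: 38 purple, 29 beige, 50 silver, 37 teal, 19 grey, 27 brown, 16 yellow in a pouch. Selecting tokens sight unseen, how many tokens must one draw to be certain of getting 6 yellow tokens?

206

The worst case draws every non-yellow token first: 38 + 29 + 50 + 37 + 19 + 27 = 200.
The next 6 draws are then forced to be yellow, giving 200 + 6 = 206.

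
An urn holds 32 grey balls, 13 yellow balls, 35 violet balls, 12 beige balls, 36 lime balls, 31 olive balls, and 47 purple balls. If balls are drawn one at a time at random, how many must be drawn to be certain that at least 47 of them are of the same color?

206

Treat the 7 colors as pigeonholes.
In the worst case we take at most 46 of each color, but all 32 grey, all 13 yellow, all 35 violet, all 12 beige, all 36 lime, and all 31 olive (fewer than 46), giving 32 + 13 + 35 + 12 + 36 + 31 + 46 = 205.
One more ball then forces some color to 47, so 205 + 1 = 206.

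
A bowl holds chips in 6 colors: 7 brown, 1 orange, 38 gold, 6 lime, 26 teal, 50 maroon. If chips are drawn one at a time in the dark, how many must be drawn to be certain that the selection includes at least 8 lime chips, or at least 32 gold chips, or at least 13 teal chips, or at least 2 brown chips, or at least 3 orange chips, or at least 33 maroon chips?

Each of the 6 colors has its own threshold; avoid all of them simultaneously.
The worst case stops just short of every target: 1 brown, all 1 orange, 31 gold, all 6 lime, 12 teal, 32 maroon — 1 + 1 + 31 + 6 + 12 + 32 = 83 chips.
One more chip must push some color to its target, so 83 + 1 = 84.

84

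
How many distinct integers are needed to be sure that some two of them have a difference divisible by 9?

Two integers differ by a multiple of 9 exactly when they share a remainder mod 9.
There are 9 residue classes mod 9, so 9 integers can all lie in distinct classes.
One more integer must repeat a residue, giving a difference divisible by 9. So n = 9 + 1 = 10.

10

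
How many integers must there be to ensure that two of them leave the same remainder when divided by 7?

There are 7 residue classes modulo 7 acting as pigeonholes.
With 7 integers we could place one in each, avoiding any repeat.
One more forces some class to hold 2, so 7 + 1 = 8.

8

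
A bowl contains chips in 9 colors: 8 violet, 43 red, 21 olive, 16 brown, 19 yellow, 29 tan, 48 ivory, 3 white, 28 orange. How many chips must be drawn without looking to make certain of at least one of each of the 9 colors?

213

The hardest color to obtain is white: we could draw every other chip first — 215 − 3 = 212 chips — without a single white one.
The next draw must be white, so 212 + 1 = 213.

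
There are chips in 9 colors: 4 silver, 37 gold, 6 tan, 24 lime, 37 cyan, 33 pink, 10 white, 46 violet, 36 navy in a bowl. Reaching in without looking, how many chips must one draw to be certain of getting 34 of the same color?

In the worst case we take at most 33 of each color, but all 4 silver, all 6 tan, all 24 lime, and all 10 white (fewer than 33), giving 4 + 33 + 6 + 24 + 33 + 33 + 10 + 33 + 33 = 209.
One more chip then forces some color to 34, so 209 + 1 = 210.

210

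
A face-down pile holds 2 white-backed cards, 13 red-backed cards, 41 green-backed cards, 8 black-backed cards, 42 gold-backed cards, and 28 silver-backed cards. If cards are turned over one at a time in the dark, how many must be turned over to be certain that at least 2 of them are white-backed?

134

The worst case draws every non-white-backed card first: 13 + 41 + 8 + 42 + 28 = 132.
The next 2 draws are then forced to be white-backed, giving 132 + 2 = 134.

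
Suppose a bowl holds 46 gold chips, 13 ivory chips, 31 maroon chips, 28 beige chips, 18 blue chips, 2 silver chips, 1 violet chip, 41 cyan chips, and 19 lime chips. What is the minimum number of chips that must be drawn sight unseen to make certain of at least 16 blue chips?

197

The worst case draws every non-blue chip first: 46 + 13 + 31 + 28 + 2 + 1 + 41 + 19 = 181.
The next 16 draws are then forced to be blue, giving 181 + 16 = 197.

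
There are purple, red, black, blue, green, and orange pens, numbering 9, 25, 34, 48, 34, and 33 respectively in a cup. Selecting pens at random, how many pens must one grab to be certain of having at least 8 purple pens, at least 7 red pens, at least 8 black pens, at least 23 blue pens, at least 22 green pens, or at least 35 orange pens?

Each of the 6 ink colors has its own threshold; avoid all of them simultaneously.
The worst case stops just short of every target: 7 purple, 6 red, 7 black, 22 blue, 21 green, all 33 orange — 7 + 6 + 7 + 22 + 21 + 33 = 96 pens.
One more pen must push some ink color to its target, so 96 + 1 = 97.

97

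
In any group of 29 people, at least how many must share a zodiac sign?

3

If each of the 12 zodiac signs held at most 2, the total would be at most 12 × 2 = 24 < 29, a contradiction.
So at least one holds ⌈29/12⌉ = 3.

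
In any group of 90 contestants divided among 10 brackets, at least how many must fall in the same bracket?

The 90 contestants fall into 10 brackets.
If each of the 10 brackets held at most 8, the total would be at most 10 × 8 = 80 < 90, a contradiction.
So at least one holds ⌈90/10⌉ = 9.

9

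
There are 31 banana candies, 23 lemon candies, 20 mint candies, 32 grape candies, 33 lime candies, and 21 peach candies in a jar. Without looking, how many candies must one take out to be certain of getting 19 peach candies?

The worst case draws every non-peach candy first: 31 + 23 + 20 + 32 + 33 = 139.
The next 19 draws are then forced to be peach, giving 139 + 19 = 158.

158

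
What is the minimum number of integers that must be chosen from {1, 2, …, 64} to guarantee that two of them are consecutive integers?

Partition {1, …, 64} into 32 pairs: {1,2}, {3,4}, …, {63,64}.
Choosing 32 integers — say the 32 even numbers 2, 4, …, 64 — takes one from each pair and avoids the property.
Choosing 33 forces two into the same pair by pigeonhole, and those are consecutive. So 33.

33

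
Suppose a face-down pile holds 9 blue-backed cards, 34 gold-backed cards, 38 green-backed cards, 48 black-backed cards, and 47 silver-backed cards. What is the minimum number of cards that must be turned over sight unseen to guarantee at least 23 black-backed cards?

The worst case draws every non-black-backed card first: 9 + 34 + 38 + 47 = 128.
The next 23 draws are then forced to be black-backed, giving 128 + 23 = 151.

151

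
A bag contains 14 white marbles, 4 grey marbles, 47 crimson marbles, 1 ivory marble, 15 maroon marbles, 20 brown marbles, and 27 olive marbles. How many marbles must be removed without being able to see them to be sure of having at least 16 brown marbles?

To avoid brown marbles as long as possible, exhaust the other 6 colors first.
The worst case draws every non-brown marble first: 14 + 4 + 47 + 1 + 15 + 27 = 108.
The next 16 draws are then forced to be brown, giving 108 + 16 = 124.

124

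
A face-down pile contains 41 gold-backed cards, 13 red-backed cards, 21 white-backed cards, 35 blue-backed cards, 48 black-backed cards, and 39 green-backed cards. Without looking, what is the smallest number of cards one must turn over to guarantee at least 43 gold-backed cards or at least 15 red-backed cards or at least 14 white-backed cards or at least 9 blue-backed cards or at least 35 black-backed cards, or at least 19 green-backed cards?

The worst case stops just short of every target: all 41 gold-backed, all 13 red-backed, 13 white-backed, 8 blue-backed, 34 black-backed, 18 green-backed — 41 + 13 + 13 + 8 + 34 + 18 = 127 cards.
One more card must push some back color to its target, so 127 + 1 = 128.

128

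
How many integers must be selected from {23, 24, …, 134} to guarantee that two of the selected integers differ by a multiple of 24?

25

Group the integers by remainder mod 24; there are 24 residue classes, each nonempty in this range.
Choosing one from each class (24 integers) avoids any shared remainder.
One more choice must repeat a class, so two differ by a multiple of 24. Hence 24 + 1 = 25.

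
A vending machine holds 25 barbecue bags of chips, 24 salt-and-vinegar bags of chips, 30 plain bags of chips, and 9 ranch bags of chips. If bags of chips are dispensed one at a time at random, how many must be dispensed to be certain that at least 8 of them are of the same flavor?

Treat the 4 flavors as pigeonholes.
The worst case takes 7 bags of chips of each flavor without reaching 8 of any: 4 × 7 = 28.
The next bag of chips must bring some flavor to 8, so 28 + 1 = 29.

29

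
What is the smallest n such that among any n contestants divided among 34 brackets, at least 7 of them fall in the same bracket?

205

There are 34 brackets acting as pigeonholes.
With 34 × 6 = 204 contestants we could place exactly 6 in each, with no class reaching 7.
One more forces some class to hold 7, so 204 + 1 = 205.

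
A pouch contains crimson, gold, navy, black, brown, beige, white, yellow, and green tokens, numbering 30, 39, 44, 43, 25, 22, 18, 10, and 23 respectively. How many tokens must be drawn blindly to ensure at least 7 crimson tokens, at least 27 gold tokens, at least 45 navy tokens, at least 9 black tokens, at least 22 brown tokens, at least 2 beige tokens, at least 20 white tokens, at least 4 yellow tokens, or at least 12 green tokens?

139

The worst case stops just short of every target: 6 crimson, 26 gold, 44 navy, 8 black, 21 brown, 1 beige, all 18 white, 3 yellow, 11 green — 6 + 26 + 44 + 8 + 21 + 1 + 18 + 3 + 11 = 138 tokens.
One more token must push some color to its target, so 138 + 1 = 139.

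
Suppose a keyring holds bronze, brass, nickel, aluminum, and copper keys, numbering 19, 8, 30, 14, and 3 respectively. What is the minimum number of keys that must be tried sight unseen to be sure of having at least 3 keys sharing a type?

11

The worst case takes 2 keys of each type without reaching 3 of any: 5 × 2 = 10.
The next key must bring some type to 3, so 10 + 1 = 11.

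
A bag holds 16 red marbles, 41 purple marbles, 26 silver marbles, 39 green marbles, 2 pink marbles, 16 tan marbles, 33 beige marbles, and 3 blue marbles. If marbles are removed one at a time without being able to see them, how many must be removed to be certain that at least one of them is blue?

The worst case draws every non-blue marble first: 16 + 41 + 26 + 39 + 2 + 16 + 33 = 173.
The next draw is then forced to be blue, giving 173 + 1 = 174.

174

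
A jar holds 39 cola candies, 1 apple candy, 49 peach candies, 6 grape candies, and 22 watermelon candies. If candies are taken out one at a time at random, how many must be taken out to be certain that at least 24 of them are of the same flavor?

76

In the worst case we take at most 23 of each flavor, but all 1 apple, all 6 grape, and all 22 watermelon (fewer than 23), giving 23 + 1 + 23 + 6 + 22 = 75.
One more candy then forces some flavor to 24, so 75 + 1 = 76.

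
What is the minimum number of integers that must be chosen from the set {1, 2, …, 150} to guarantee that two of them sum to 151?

Partition {1, …, 150} into 75 pairs: {1,150}, {2,149}, …, {75,76}.
Choosing 75 integers — say the integers 1 through 75 — takes one from each pair and avoids the property.
Choosing 76 forces two into the same pair by pigeonhole, and those sum to 151. So 76.

76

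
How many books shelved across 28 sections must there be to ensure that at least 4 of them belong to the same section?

85

There are 28 sections acting as pigeonholes.
With 28 × 3 = 84 books we could place exactly 3 in each, with no class reaching 4.
One more forces some class to hold 4, so 84 + 1 = 85.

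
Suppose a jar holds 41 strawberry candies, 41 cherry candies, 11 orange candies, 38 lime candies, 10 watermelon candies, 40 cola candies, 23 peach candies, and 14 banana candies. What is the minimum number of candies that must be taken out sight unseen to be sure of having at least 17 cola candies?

195

The worst case draws every non-cola candy first: 41 + 41 + 11 + 38 + 10 + 23 + 14 = 178.
The next 17 draws are then forced to be cola, giving 178 + 17 = 195.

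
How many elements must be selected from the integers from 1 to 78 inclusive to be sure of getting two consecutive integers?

40

Partition {1, …, 78} into 39 pairs: {1,2}, {3,4}, …, {77,78}.
Choosing 39 integers — say the 39 even numbers 2, 4, …, 78 — takes one from each pair and avoids the property.
Choosing 40 forces two into the same pair by pigeonhole, and those are consecutive. So 40.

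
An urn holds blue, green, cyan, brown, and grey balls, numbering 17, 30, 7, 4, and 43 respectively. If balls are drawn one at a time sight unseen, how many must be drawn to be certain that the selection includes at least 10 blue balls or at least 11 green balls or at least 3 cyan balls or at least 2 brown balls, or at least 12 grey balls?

The worst case stops just short of every target: 9 blue, 10 green, 2 cyan, 1 brown, 11 grey — 9 + 10 + 2 + 1 + 11 = 33 balls.
One more ball must push some color to its target, so 33 + 1 = 34.

34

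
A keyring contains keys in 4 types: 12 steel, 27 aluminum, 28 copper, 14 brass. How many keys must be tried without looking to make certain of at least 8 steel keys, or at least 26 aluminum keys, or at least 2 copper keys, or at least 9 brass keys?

The worst case stops just short of every target: 7 steel, 25 aluminum, 1 copper, 8 brass — 7 + 25 + 1 + 8 = 41 keys.
One more key must push some type to its target, so 41 + 1 = 42.

42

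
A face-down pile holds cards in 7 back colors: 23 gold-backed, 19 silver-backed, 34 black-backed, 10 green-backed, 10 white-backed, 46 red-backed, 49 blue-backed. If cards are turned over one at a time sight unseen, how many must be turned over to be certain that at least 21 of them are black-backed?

The worst case draws every non-black-backed card first: 23 + 19 + 10 + 10 + 46 + 49 = 157.
The next 21 draws are then forced to be black-backed, giving 157 + 21 = 178.

178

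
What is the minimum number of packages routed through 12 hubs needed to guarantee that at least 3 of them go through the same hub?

25

There are 12 hubs acting as pigeonholes.
With 12 × 2 = 24 packages we could place exactly 2 in each, with no class reaching 3.
One more forces some class to hold 3, so 24 + 1 = 25.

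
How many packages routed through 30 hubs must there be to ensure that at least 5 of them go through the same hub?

There are 30 hubs acting as pigeonholes.
With 30 × 4 = 120 packages we could place exactly 4 in each, with no class reaching 5.
One more forces some class to hold 5, so 120 + 1 = 121.

121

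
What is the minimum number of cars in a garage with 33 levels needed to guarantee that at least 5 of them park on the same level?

There are 33 levels acting as pigeonholes.
With 33 × 4 = 132 cars we could place exactly 4 in each, with no class reaching 5.
One more forces some class to hold 5, so 132 + 1 = 133.

133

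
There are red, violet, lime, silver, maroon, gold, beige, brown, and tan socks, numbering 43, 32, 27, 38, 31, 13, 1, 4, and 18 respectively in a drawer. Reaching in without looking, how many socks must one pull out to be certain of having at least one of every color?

The hardest color to obtain is beige: we could draw every other sock first — 207 − 1 = 206 socks — without a single beige one.
The next draw must be beige, so 206 + 1 = 207.

207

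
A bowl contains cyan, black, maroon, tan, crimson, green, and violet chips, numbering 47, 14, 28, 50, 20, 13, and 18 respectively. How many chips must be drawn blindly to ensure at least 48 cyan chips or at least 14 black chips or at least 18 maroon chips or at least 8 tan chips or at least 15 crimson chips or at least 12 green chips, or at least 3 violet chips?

Each of the 7 colors has its own threshold; avoid all of them simultaneously.
The worst case stops just short of every target: 47 cyan, 13 black, 17 maroon, 7 tan, 14 crimson, 11 green, 2 violet — 47 + 13 + 17 + 7 + 14 + 11 + 2 = 111 chips.
One more chip must push some color to its target, so 111 + 1 = 112.

112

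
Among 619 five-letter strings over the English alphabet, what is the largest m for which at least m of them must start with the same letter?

The 619 five-letter strings over the English alphabet fall into 26 possible first letters.
If each of the 26 possible first letters held at most 23, the total would be at most 26 × 23 = 598 < 619, a contradiction.
So at least one holds ⌈619/26⌉ = 24.

24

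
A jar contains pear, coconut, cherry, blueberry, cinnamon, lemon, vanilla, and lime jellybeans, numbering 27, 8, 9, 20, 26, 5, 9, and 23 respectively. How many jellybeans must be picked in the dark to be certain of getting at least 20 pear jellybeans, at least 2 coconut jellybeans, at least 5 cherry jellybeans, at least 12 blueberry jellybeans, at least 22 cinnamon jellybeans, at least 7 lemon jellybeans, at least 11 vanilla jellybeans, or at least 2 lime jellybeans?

The worst case stops just short of every target: 19 pear, 1 coconut, 4 cherry, 11 blueberry, 21 cinnamon, all 5 lemon, all 9 vanilla, 1 lime — 19 + 1 + 4 + 11 + 21 + 5 + 9 + 1 = 71 jellybeans.
One more jellybean must push some flavor to its target, so 71 + 1 = 72.

72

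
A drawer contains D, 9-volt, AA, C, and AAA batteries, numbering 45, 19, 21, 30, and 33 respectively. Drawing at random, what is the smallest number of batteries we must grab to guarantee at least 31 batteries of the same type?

131

In the worst case we take at most 30 of each type, but all 19 9-volt and all 21 AA (fewer than 30), giving 30 + 19 + 21 + 30 + 30 = 130.
One more battery then forces some type to 31, so 130 + 1 = 131.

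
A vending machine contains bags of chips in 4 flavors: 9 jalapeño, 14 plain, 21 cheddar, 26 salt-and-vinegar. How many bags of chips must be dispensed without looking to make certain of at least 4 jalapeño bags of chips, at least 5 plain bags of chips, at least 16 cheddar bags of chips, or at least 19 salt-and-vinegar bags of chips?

The worst case stops just short of every target: 3 jalapeño, 4 plain, 15 cheddar, 18 salt-and-vinegar — 3 + 4 + 15 + 18 = 40 bags of chips.
One more bag of chips must push some flavor to its target, so 40 + 1 = 41.

41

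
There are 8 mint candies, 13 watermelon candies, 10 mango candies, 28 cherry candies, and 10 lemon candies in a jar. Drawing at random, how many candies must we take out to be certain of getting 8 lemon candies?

67

To avoid lemon candies as long as possible, exhaust the other 4 flavors first.
The worst case draws every non-lemon candy first: 8 + 13 + 10 + 28 = 59.
The next 8 draws are then forced to be lemon, giving 59 + 8 = 67.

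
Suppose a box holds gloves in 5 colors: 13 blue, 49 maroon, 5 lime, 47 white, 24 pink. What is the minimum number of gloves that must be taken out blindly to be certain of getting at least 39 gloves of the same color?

In the worst case we take at most 38 of each color, but all 13 blue, all 5 lime, and all 24 pink (fewer than 38), giving 13 + 38 + 5 + 38 + 24 = 118.
One more glove then forces some color to 39, so 118 + 1 = 119.

119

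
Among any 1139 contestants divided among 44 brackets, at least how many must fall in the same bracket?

If each of the 44 brackets held at most 25, the total would be at most 44 × 25 = 1100 < 1139, a contradiction.
So at least one holds ⌈1139/44⌉ = 26.

26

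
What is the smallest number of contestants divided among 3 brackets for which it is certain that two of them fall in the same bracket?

There are 3 brackets acting as pigeonholes.
With 3 contestants we could place one in each, avoiding any repeat.
One more forces some class to hold 2, so 3 + 1 = 4.

4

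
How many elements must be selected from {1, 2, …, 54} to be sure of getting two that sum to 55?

28

Partition {1, …, 54} into 27 pairs: {1,54}, {2,53}, …, {27,28}.
Choosing 27 integers — say the integers 1 through 27 — takes one from each pair and avoids the property.
Choosing 28 forces two into the same pair by pigeonhole, and those sum to 55. So 28.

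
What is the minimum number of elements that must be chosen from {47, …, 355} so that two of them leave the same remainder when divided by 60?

61

Use the pigeonhole principle on residue classes: group the integers by remainder mod 60; there are 60 residue classes, each nonempty in this range.
Choosing one from each class (60 integers) avoids any shared remainder.
One more choice must repeat a class, so two differ by a multiple of 60. Hence 60 + 1 = 61.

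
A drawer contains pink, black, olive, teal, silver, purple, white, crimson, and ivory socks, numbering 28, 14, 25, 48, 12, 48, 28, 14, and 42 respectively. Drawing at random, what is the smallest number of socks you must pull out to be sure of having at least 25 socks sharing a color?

Treat the 9 colors as pigeonholes.
In the worst case we take at most 24 of each color, but all 14 black, all 12 silver, and all 14 crimson (fewer than 24), giving 24 + 14 + 24 + 24 + 12 + 24 + 24 + 14 + 24 = 184.
One more sock then forces some color to 25, so 184 + 1 = 185.

185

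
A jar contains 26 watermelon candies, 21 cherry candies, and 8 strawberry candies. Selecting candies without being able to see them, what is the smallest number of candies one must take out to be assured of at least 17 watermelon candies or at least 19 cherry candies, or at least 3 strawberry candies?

37

The worst case stops just short of every target: 16 watermelon, 18 cherry, 2 strawberry — 16 + 18 + 2 = 36 candies.
One more candy must push some flavor to its target, so 36 + 1 = 37.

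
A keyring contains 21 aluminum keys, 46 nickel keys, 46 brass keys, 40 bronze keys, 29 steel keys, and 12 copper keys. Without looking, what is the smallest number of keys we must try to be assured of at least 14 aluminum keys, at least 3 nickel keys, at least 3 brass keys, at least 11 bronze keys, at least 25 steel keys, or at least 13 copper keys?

The worst case stops just short of every target: 13 aluminum, 2 nickel, 2 brass, 10 bronze, 24 steel, 12 copper — 13 + 2 + 2 + 10 + 24 + 12 = 63 keys.
One more key must push some type to its target, so 63 + 1 = 64.

64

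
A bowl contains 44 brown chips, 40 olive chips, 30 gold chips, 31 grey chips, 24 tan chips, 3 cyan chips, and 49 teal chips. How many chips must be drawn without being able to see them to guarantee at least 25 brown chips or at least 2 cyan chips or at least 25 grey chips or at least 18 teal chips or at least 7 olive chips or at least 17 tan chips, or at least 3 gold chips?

91

The worst case stops just short of every target: 24 brown, 6 olive, 2 gold, 24 grey, 16 tan, 1 cyan, 17 teal — 24 + 6 + 2 + 24 + 16 + 1 + 17 = 90 chips.
One more chip must push some color to its target, so 90 + 1 = 91.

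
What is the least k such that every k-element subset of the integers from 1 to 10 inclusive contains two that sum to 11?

Partition {1, …, 10} into 5 pairs: {1,10}, {2,9}, …, {5,6}.
Choosing 5 integers — say the integers 1 through 5 — takes one from each pair and avoids the property.
Choosing 6 forces two into the same pair by pigeonhole, and those sum to 11. So 6.

6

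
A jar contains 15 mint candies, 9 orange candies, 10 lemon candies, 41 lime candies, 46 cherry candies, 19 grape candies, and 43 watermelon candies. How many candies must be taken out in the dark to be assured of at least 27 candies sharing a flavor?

132

Treat the 7 flavors as pigeonholes.
In the worst case we take at most 26 of each flavor, but all 15 mint, all 9 orange, all 10 lemon, and all 19 grape (fewer than 26), giving 15 + 9 + 10 + 26 + 26 + 19 + 26 = 131.
One more candy then forces some flavor to 27, so 131 + 1 = 132.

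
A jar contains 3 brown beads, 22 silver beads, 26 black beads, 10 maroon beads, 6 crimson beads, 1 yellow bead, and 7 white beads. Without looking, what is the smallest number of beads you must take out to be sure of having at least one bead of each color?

The hardest color to obtain is yellow: we could draw every other bead first — 75 − 1 = 74 beads — without a single yellow one.
The next draw must be yellow, so 74 + 1 = 75.

75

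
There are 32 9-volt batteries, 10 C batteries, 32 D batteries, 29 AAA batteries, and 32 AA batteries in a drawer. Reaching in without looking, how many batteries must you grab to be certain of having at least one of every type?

126

The hardest type to obtain is C: we could draw every other battery first — 135 − 10 = 125 batteries — without a single C one.
The next draw must be C, so 125 + 1 = 126.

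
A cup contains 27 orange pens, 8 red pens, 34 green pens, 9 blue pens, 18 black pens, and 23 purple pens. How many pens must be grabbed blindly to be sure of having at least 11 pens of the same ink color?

In the worst case we take at most 10 of each ink color, but all 8 red and all 9 blue (fewer than 10), giving 10 + 8 + 10 + 9 + 10 + 10 = 57.
One more pen then forces some ink color to 11, so 57 + 1 = 58.

58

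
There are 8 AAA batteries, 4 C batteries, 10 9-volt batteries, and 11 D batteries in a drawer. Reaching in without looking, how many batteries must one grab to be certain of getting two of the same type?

The worst case takes 1 battery of each type without reaching 2 of any: 4 × 1 = 4.
The next battery must bring some type to 2, so 4 + 1 = 5.

5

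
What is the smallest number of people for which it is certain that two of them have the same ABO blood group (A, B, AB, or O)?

5

There are 4 ABO blood groups acting as pigeonholes.
With 4 people we could place one in each, avoiding any repeat.
One more forces some class to hold 2, so 4 + 1 = 5.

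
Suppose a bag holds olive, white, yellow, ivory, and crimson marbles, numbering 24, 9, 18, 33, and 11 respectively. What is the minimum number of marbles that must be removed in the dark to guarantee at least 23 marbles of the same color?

Treat the 5 colors as pigeonholes.
In the worst case we take at most 22 of each color, but all 9 white, all 18 yellow, and all 11 crimson (fewer than 22), giving 22 + 9 + 18 + 22 + 11 = 82.
One more marble then forces some color to 23, so 82 + 1 = 83.

83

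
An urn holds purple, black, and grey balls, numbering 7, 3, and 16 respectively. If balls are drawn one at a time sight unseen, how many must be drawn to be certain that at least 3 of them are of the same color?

7

Treat the 3 colors as pigeonholes.
The worst case takes 2 balls of each color without reaching 3 of any: 3 × 2 = 6.
The next ball must bring some color to 3, so 6 + 1 = 7.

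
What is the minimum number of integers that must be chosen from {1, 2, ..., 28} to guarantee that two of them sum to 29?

Partition {1, …, 28} into 14 pairs: {1,28}, {2,27}, …, {14,15}.
Choosing 14 integers — say the integers 1 through 14 — takes one from each pair and avoids the property.
Choosing 15 forces two into the same pair by pigeonhole, and those sum to 29. So 15.

15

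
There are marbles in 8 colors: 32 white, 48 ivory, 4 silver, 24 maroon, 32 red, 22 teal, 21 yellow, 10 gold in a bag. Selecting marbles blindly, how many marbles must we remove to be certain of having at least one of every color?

The hardest color to obtain is silver: we could draw every other marble first — 193 − 4 = 189 marbles — without a single silver one.
The next draw must be silver, so 189 + 1 = 190.

190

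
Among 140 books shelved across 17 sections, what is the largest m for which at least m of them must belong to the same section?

9

The 140 books fall into 17 sections.
If each of the 17 sections held at most 8, the total would be at most 17 × 8 = 136 < 140, a contradiction.
So at least one holds ⌈140/17⌉ = 9.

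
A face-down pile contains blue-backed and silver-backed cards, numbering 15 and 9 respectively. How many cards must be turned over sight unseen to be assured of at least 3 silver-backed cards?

18

The worst case draws every non-silver-backed card first: 15.
The next 3 draws are then forced to be silver-backed, giving 15 + 3 = 18.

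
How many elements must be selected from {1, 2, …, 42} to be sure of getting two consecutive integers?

22

Partition {1, …, 42} into 21 pairs: {1,2}, {3,4}, …, {41,42}.
Choosing 21 integers — say the 21 even numbers 2, 4, …, 42 — takes one from each pair and avoids the property.
Choosing 22 forces two into the same pair by pigeonhole, and those are consecutive. So 22.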